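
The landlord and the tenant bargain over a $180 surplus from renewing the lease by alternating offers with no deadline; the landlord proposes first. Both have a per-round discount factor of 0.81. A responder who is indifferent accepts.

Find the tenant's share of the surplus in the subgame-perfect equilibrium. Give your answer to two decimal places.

80.55

In a stationary SPE each proposer offers the other exactly their discounted continuation value.
If the landlord keeps x when proposing and the tenant keeps y when proposing, then x = 180 − 0.81y and y = 180 − 0.81x.
Solving: x = 180(1 − 0.81) / (1 − 0.81·0.81) = 34.2 / 0.3439 ≈ 99.4475.
The tenant gets 180 − 99.4475 ≈ 80.5525.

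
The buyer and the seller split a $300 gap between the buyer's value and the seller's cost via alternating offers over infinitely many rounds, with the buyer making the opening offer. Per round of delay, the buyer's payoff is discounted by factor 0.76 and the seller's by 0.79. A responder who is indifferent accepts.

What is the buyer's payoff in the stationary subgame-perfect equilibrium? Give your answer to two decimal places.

157.66

Let x be the buyer's share when the buyer proposes and y be the seller's share when the seller proposes.
The seller accepts iff offered ≥ 0.79·y, so x = 300 − 0.79y. Symmetrically y = 300 − 0.76x.
Substituting: x = 300 − 0.79(300 − 0.76x), giving x(1 − 0.76·0.79) = 300(1 − 0.79).
So x = 300 × 0.21 / 0.3996 ≈ 157.6577, and the seller receives 300 − x ≈ 142.3423.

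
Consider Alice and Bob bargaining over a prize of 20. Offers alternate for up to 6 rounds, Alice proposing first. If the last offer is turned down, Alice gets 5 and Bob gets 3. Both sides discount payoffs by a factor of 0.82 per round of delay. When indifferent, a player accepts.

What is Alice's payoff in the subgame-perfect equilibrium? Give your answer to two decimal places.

Round 6 (Bob proposes): Alice gets 5 if talks fail, so Bob offers 5 and keeps 15.
Round 5 (Alice proposes): Bob can get 15 next round, worth 0.82 × 15 = 12.3 now; Alice offers that and keeps 7.7.
Round 4 (Bob proposes): Alice can get 7.7 next round, worth 0.82 × 7.7 = 6.314 now; Bob offers that and keeps 13.686.
Round 3 (Alice proposes): Bob can get 13.686 next round, worth 0.82 × 13.686 = 11.22252 now. Alice offers 11.22252 and keeps 20 − 11.22252 = 8.77748.
Round 2 (Bob proposes): Alice can get 8.77748 next round, worth 0.82 × 8.77748 = 7.1975336 now. Bob offers 7.1975336 and keeps 20 − 7.1975336 = 12.8024664.
Round 1 (Alice proposes): Bob can get 12.8024664 next round, worth 0.82 × 12.8024664 = 10.498022448 now, so Alice offers 10.498022448, keeping 9.501977552.

9.50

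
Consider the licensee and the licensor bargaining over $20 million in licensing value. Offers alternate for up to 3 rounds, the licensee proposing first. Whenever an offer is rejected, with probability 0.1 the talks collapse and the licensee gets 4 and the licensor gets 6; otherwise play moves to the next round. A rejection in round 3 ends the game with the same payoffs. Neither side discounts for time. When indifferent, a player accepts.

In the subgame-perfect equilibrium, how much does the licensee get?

Round 3 (the licensee proposes): the licensor gets 6 if talks fail, so the licensee offers 6 and keeps 14.
Round 2 (the licensor proposes): rejecting gives the licensee an expected 0.9 × 14 + 0.1 × 4 = 13; the licensor offers that and keeps 7.
Round 1 (the licensee proposes): rejecting gives the licensor an expected 0.9 × 7 + 0.1 × 6 = 6.9, so the licensee offers 6.9, keeping 13.1.

13.1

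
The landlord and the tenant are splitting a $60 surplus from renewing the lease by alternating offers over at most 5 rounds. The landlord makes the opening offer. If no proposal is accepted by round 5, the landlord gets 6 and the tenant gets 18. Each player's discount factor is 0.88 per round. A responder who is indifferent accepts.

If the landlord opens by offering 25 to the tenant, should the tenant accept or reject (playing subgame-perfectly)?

Accept

Round 5 (the landlord proposes): the tenant gets 18 if talks fail, so the landlord offers 18 and keeps 42.
Round 4 (the tenant proposes): the landlord can get 42 next round, worth 0.88 × 42 = 36.96 now; the tenant offers that and keeps 23.04.
Round 3 (the landlord proposes): the tenant can get 23.04 next round, worth 0.88 × 23.04 = 20.2752 now, so the landlord offers 20.2752, keeping 39.7248.
Round 2 (the tenant proposes): the landlord can get 39.7248 next round, worth 0.88 × 39.7248 = 34.957824 now, so the tenant offers 34.957824, keeping 25.042176.
So by rejecting in round 1, the tenant gets 25.042176 next round, worth 0.88 × 25.042176 = 22.03711488 now.
Offer 25 ≥ 22.03711488, so the tenant accepts.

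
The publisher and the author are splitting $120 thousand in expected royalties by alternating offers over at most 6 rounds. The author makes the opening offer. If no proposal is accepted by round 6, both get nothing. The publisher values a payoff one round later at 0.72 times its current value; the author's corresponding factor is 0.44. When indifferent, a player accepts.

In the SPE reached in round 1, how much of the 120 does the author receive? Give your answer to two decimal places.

47.62

Round 6 (the publisher proposes): rejection yields 0 for the author; the publisher offers 0 and keeps 120.
Round 5 (the author proposes): the publisher can get 120 next round, worth 0.72 × 120 = 86.4 now, so the author offers 86.4, keeping 33.6.
Round 4 (the publisher proposes): the author can get 33.6 next round, worth 0.44 × 33.6 = 14.784 now; the publisher offers that and keeps 105.216.
Round 3 (the author proposes): the publisher can get 105.216 next round, worth 0.72 × 105.216 = 75.75552 now. The author offers 75.75552 and keeps 120 − 75.75552 = 44.24448.
Round 2 (the publisher proposes): the author can get 44.24448 next round, worth 0.44 × 44.24448 = 19.4675712 now. The publisher offers 19.4675712 and keeps 120 − 19.4675712 = 100.5324288.
Round 1 (the author proposes): the publisher can get 100.5324288 next round, worth 0.72 × 100.5324288 = 72.383348736 now, so the author offers 72.383348736, keeping 47.616651264.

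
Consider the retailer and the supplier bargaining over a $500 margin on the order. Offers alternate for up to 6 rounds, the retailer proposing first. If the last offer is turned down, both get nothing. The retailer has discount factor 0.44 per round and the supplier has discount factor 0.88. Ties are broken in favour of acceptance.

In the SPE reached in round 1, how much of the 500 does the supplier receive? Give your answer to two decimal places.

407.77

Round 6 (the supplier proposes): rejection yields 0 for the retailer; the supplier offers 0 and keeps 500.
Round 5 (the retailer proposes): the supplier can get 500 next round, worth 0.88 × 500 = 440 now; the retailer offers that and keeps 60.
Round 4 (the supplier proposes): the retailer can get 60 next round, worth 0.44 × 60 = 26.4 now. The supplier offers 26.4 and keeps 500 − 26.4 = 473.6.
Round 3 (the retailer proposes): the supplier can get 473.6 next round, worth 0.88 × 473.6 = 416.768 now. The retailer offers 416.768 and keeps 500 − 416.768 = 83.232.
Round 2 (the supplier proposes): the retailer can get 83.232 next round, worth 0.44 × 83.232 = 36.62208 now; the supplier offers that and keeps 463.37792.
Round 1 (the retailer proposes): the supplier can get 463.37792 next round, worth 0.88 × 463.37792 = 407.7725696 now. The retailer offers 407.7725696 and keeps 500 − 407.7725696 = 92.2274304.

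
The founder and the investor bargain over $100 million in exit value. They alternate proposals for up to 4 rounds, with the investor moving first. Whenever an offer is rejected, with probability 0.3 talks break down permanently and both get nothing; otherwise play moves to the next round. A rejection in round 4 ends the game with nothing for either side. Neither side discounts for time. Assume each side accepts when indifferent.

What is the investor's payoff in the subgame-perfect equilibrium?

By backward induction:
Round 4 (the founder proposes): rejection yields 0 for the investor; the founder offers 0 and keeps 100.
Round 3 (the investor proposes): rejecting gives the founder an expected 0.7 × 100 = 70; the investor offers that and keeps 30.
Round 2 (the founder proposes): rejecting gives the investor an expected 0.7 × 30 = 21, so the founder offers 21, keeping 79.
Round 1 (the investor proposes): rejecting gives the founder an expected 0.7 × 79 = 55.3, so the investor offers 55.3, keeping 44.7.

44.7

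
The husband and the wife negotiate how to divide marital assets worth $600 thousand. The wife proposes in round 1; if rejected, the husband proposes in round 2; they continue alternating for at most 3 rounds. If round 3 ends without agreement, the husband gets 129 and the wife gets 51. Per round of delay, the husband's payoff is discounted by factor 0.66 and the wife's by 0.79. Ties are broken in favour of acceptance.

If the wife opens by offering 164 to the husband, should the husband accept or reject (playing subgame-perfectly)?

Round 3 (the wife proposes): the husband gets 129 if talks fail, so the wife offers 129 and keeps 471.
Round 2 (the husband proposes): the wife can get 471 next round, worth 0.79 × 471 = 372.09 now. The husband offers 372.09 and keeps 600 − 372.09 = 227.91.
So by rejecting in round 1, the husband gets 227.91 next round, worth 0.66 × 227.91 = 150.4206 now.
Offer 164 ≥ 150.4206, so the husband accepts.

Accept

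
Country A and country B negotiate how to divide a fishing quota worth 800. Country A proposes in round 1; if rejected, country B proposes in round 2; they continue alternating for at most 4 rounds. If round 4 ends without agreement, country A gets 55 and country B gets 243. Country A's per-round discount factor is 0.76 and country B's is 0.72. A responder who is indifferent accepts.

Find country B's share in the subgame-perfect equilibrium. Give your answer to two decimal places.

431.76

Round 4 (country B proposes): country A gets 55 if talks fail, so country B offers 55 and keeps 745.
Round 3 (country A proposes): country B can get 745 next round, worth 0.72 × 745 = 536.4 now; country A offers that and keeps 263.6.
Round 2 (country B proposes): country A can get 263.6 next round, worth 0.76 × 263.6 = 200.336 now, so country B offers 200.336, keeping 599.664.
Round 1 (country A proposes): country B can get 599.664 next round, worth 0.72 × 599.664 = 431.75808 now. Country A offers 431.75808 and keeps 800 − 431.75808 = 368.24192.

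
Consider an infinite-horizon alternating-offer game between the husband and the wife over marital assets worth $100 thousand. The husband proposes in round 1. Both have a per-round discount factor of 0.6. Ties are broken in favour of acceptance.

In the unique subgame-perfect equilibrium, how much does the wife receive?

37.5

When the husband proposes, the wife accepts any offer worth at least 0.6 times what the wife would get by proposing next round; and vice versa.
This gives x = 100 − 0.6y and y = 100 − 0.6x, where x and y are each side's share when it proposes.
Hence (1 − 0.6·0.6)x = 100(1 − 0.6), i.e. 0.64·x = 40.
x = 62.5; the wife's share is 100 − x = 37.5.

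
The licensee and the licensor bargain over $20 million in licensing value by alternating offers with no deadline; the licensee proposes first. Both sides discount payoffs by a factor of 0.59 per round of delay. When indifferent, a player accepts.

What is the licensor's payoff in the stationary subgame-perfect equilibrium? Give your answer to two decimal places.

Let x be the licensee's share when the licensee proposes and y be the licensor's share when the licensor proposes.
The licensor accepts iff offered ≥ 0.59·y, so x = 20 − 0.59y. Symmetrically y = 20 − 0.59x.
Substituting: x = 20 − 0.59(20 − 0.59x), giving x(1 − 0.59·0.59) = 20(1 − 0.59).
So x = 20 × 0.41 / 0.6519 ≈ 12.5786, and the licensor receives 20 − x ≈ 7.4214.

7.42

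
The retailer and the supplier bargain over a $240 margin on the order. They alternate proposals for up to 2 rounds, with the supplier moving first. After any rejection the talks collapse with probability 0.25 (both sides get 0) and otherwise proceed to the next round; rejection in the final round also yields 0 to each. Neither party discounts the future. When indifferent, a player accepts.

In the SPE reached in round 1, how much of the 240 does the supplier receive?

By backward induction:
Round 2 (the retailer proposes): rejection yields 0 for the supplier; the retailer offers 0 and keeps 240.
Round 1 (the supplier proposes): rejecting gives the retailer an expected 0.75 × 240 = 180, so the supplier offers 180, keeping 60.

60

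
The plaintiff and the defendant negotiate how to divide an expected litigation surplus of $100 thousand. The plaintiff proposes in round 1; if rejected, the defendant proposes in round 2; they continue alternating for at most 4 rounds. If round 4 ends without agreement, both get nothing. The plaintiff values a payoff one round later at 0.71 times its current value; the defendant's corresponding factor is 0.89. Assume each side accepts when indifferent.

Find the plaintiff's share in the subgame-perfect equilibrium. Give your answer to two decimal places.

Round 4 (the defendant proposes): rejection yields 0 for the plaintiff; the defendant offers 0 and keeps 100.
Round 3 (the plaintiff proposes): the defendant can get 100 next round, worth 0.89 × 100 = 89 now. The plaintiff offers 89 and keeps 100 − 89 = 11.
Round 2 (the defendant proposes): the plaintiff can get 11 next round, worth 0.71 × 11 = 7.81 now. The defendant offers 7.81 and keeps 100 − 7.81 = 92.19.
Round 1 (the plaintiff proposes): the defendant can get 92.19 next round, worth 0.89 × 92.19 = 82.0491 now, so the plaintiff offers 82.0491, keeping 17.9509.

17.95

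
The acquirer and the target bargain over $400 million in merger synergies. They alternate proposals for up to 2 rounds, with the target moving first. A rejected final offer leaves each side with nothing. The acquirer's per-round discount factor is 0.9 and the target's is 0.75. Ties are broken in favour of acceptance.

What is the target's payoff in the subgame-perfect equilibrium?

40

Round 2 (the acquirer proposes): the target will accept anything ≥ 0, so the acquirer offers 0 and keeps 400.
Round 1 (the target proposes): the acquirer can get 400 next round, worth 0.9 × 400 = 360 now, so the target offers 360, keeping 40.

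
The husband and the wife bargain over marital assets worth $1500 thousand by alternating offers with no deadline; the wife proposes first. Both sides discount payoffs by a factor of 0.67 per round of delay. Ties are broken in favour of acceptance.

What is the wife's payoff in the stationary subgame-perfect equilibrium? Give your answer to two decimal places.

In a stationary SPE each proposer offers the other exactly their discounted continuation value.
If the wife keeps x when proposing and the husband keeps y when proposing, then x = 1500 − 0.67y and y = 1500 − 0.67x.
Solving: x = 1500(1 − 0.67) / (1 − 0.67·0.67) = 495 / 0.5511 ≈ 898.2036.
The husband gets 1500 − 898.2036 ≈ 601.7964.

898.20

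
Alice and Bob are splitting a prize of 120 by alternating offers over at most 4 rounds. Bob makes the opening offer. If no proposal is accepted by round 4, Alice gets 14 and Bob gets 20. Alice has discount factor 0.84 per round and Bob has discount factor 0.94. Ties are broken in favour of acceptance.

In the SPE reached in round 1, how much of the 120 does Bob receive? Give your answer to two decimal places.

47.63

Round 4 (Alice proposes): Bob gets 20 if talks fail, so Alice offers 20 and keeps 100.
Round 3 (Bob proposes): Alice can get 100 next round, worth 0.84 × 100 = 84 now. Bob offers 84 and keeps 120 − 84 = 36.
Round 2 (Alice proposes): Bob can get 36 next round, worth 0.94 × 36 = 33.84 now. Alice offers 33.84 and keeps 120 − 33.84 = 86.16.
Round 1 (Bob proposes): Alice can get 86.16 next round, worth 0.84 × 86.16 = 72.3744 now. Bob offers 72.3744 and keeps 120 − 72.3744 = 47.6256.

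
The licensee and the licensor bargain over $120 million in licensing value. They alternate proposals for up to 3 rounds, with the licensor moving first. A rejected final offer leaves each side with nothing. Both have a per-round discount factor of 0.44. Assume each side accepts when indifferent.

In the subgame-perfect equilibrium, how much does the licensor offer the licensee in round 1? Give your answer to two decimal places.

By backward induction:
Round 3 (the licensor proposes): rejection yields 0 for the licensee; the licensor offers 0 and keeps 120.
Round 2 (the licensee proposes): the licensor can get 120 next round, worth 0.44 × 120 = 52.8 now. The licensee offers 52.8 and keeps 120 − 52.8 = 67.2.
Round 1 (the licensor proposes): the licensee can get 67.2 next round, worth 0.44 × 67.2 = 29.568 now, so the licensor offers 29.568, keeping 90.432.

29.57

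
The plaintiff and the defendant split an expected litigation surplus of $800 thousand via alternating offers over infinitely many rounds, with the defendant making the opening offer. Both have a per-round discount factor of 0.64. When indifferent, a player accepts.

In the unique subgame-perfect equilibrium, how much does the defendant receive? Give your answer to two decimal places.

When the defendant proposes, the plaintiff accepts any offer worth at least 0.64 times what the plaintiff would get by proposing next round; and vice versa.
This gives x = 800 − 0.64y and y = 800 − 0.64x, where x and y are each side's share when it proposes.
Hence (1 − 0.64·0.64)x = 800(1 − 0.64), i.e. 0.5904·x = 288.
x ≈ 487.8049; the plaintiff's share is 800 − x ≈ 312.1951.

487.80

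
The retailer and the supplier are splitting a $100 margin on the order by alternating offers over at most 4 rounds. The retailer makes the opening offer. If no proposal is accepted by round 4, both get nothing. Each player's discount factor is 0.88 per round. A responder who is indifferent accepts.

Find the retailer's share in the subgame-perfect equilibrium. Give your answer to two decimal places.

By backward induction:
Round 4 (the supplier proposes): rejection yields 0 for the retailer; the supplier offers 0 and keeps 100.
Round 3 (the retailer proposes): the supplier can get 100 next round, worth 0.88 × 100 = 88 now. The retailer offers 88 and keeps 100 − 88 = 12.
Round 2 (the supplier proposes): the retailer can get 12 next round, worth 0.88 × 12 = 10.56 now, so the supplier offers 10.56, keeping 89.44.
Round 1 (the retailer proposes): the supplier can get 89.44 next round, worth 0.88 × 89.44 = 78.7072 now. The retailer offers 78.7072 and keeps 100 − 78.7072 = 21.2928.

21.29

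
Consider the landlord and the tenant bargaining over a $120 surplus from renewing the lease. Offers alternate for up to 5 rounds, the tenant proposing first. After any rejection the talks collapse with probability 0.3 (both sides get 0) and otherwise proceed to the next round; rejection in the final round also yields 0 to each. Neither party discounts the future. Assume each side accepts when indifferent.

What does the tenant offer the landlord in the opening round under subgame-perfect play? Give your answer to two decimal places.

37.55

By backward induction:
Round 5 (the tenant proposes): the landlord will accept anything ≥ 0, so the tenant offers 0 and keeps 120.
Round 4 (the landlord proposes): rejecting gives the tenant an expected 0.7 × 120 = 84. The landlord offers 84 and keeps 120 − 84 = 36.
Round 3 (the tenant proposes): rejecting gives the landlord an expected 0.7 × 36 = 25.2; the tenant offers that and keeps 94.8.
Round 2 (the landlord proposes): rejecting gives the tenant an expected 0.7 × 94.8 = 66.36, so the landlord offers 66.36, keeping 53.64.
Round 1 (the tenant proposes): rejecting gives the landlord an expected 0.7 × 53.64 = 37.548; the tenant offers that and keeps 82.452.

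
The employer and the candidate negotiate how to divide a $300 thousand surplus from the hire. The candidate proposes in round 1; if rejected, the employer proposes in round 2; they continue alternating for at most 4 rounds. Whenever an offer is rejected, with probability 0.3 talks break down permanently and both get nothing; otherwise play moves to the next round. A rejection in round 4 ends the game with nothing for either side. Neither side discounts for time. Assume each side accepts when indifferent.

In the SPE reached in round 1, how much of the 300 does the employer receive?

Round 4 (the employer proposes): the candidate will accept anything ≥ 0, so the employer offers 0 and keeps 300.
Round 3 (the candidate proposes): rejecting gives the employer an expected 0.7 × 300 = 210, so the candidate offers 210, keeping 90.
Round 2 (the employer proposes): rejecting gives the candidate an expected 0.7 × 90 = 63. The employer offers 63 and keeps 300 − 63 = 237.
Round 1 (the candidate proposes): rejecting gives the employer an expected 0.7 × 237 = 165.9; the candidate offers that and keeps 134.1.

165.9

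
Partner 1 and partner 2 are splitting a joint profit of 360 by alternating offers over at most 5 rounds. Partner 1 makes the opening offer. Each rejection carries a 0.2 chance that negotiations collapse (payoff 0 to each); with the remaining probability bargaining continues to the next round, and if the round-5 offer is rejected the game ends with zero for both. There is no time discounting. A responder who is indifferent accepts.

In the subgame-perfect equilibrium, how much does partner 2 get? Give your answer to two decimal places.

94.46

By backward induction:
Round 5 (partner 1 proposes): partner 2 will accept anything ≥ 0, so partner 1 offers 0 and keeps 360.
Round 4 (partner 2 proposes): rejecting gives partner 1 an expected 0.8 × 360 = 288, so partner 2 offers 288, keeping 72.
Round 3 (partner 1 proposes): rejecting gives partner 2 an expected 0.8 × 72 = 57.6. Partner 1 offers 57.6 and keeps 360 − 57.6 = 302.4.
Round 2 (partner 2 proposes): rejecting gives partner 1 an expected 0.8 × 302.4 = 241.92, so partner 2 offers 241.92, keeping 118.08.
Round 1 (partner 1 proposes): rejecting gives partner 2 an expected 0.8 × 118.08 = 94.464, so partner 1 offers 94.464, keeping 265.536.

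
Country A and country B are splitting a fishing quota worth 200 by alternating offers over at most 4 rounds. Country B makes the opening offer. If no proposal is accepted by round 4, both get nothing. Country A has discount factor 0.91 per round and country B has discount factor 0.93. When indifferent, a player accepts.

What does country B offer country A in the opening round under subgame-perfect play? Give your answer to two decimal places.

Round 4 (country A proposes): country B will accept anything ≥ 0, so country A offers 0 and keeps 200.
Round 3 (country B proposes): country A can get 200 next round, worth 0.91 × 200 = 182 now, so country B offers 182, keeping 18.
Round 2 (country A proposes): country B can get 18 next round, worth 0.93 × 18 = 16.74 now. Country A offers 16.74 and keeps 200 − 16.74 = 183.26.
Round 1 (country B proposes): country A can get 183.26 next round, worth 0.91 × 183.26 = 166.7666 now, so country B offers 166.7666, keeping 33.2334.

166.77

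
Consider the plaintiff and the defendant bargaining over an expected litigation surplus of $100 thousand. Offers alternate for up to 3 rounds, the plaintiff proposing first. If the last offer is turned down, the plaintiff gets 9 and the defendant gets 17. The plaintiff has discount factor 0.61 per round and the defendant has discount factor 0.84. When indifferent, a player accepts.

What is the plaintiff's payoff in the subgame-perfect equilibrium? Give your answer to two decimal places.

Round 3 (the plaintiff proposes): the defendant gets 17 if talks fail, so the plaintiff offers 17 and keeps 83.
Round 2 (the defendant proposes): the plaintiff can get 83 next round, worth 0.61 × 83 = 50.63 now; the defendant offers that and keeps 49.37.
Round 1 (the plaintiff proposes): the defendant can get 49.37 next round, worth 0.84 × 49.37 = 41.4708 now; the plaintiff offers that and keeps 58.5292.

58.53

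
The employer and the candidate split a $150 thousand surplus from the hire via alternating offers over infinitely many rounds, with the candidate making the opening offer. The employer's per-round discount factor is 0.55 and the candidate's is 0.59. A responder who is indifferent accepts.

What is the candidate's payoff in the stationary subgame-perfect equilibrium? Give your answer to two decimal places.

99.93

Let x be the candidate's share when the candidate proposes and y be the employer's share when the employer proposes.
The employer accepts iff offered ≥ 0.55·y, so x = 150 − 0.55y. Symmetrically y = 150 − 0.59x.
Substituting: x = 150 − 0.55(150 − 0.59x), giving x(1 − 0.59·0.55) = 150(1 − 0.55).
So x = 150 × 0.45 / 0.6755 ≈ 99.9260, and the employer receives 150 − x ≈ 50.0740.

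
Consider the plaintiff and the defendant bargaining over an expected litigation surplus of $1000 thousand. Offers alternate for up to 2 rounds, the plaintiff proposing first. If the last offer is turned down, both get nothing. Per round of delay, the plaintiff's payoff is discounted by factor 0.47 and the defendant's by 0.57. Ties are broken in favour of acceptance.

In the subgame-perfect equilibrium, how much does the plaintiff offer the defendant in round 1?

570

By backward induction:
Round 2 (the defendant proposes): rejection yields 0 for the plaintiff; the defendant offers 0 and keeps 1000.
Round 1 (the plaintiff proposes): the defendant can get 1000 next round, worth 0.57 × 1000 = 570 now; the plaintiff offers that and keeps 430.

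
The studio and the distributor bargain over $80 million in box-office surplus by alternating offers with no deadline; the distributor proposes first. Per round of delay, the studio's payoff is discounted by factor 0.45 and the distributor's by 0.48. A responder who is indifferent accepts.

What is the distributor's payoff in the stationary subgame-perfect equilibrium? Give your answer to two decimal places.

56.12

In a stationary SPE each proposer offers the other exactly their discounted continuation value.
If the distributor keeps x when proposing and the studio keeps y when proposing, then x = 80 − 0.45y and y = 80 − 0.48x.
Solving: x = 80(1 − 0.45) / (1 − 0.48·0.45) = 44 / 0.784 ≈ 56.1224.
The studio gets 80 − 56.1224 ≈ 23.8776.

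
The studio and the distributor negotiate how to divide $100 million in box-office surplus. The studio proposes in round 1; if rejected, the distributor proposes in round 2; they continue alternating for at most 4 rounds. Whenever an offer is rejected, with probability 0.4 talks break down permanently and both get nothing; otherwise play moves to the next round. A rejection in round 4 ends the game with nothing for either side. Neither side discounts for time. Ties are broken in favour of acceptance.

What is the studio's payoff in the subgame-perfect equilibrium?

By backward induction:
Round 4 (the distributor proposes): the studio will accept anything ≥ 0, so the distributor offers 0 and keeps 100.
Round 3 (the studio proposes): rejecting gives the distributor an expected 0.6 × 100 = 60. The studio offers 60 and keeps 100 − 60 = 40.
Round 2 (the distributor proposes): rejecting gives the studio an expected 0.6 × 40 = 24. The distributor offers 24 and keeps 100 − 24 = 76.
Round 1 (the studio proposes): rejecting gives the distributor an expected 0.6 × 76 = 45.6; the studio offers that and keeps 54.4.

54.4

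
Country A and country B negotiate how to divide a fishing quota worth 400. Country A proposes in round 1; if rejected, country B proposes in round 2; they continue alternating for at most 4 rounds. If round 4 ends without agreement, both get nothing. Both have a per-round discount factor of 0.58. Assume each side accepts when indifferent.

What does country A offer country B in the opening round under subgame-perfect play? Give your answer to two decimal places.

175.48

Round 4 (country B proposes): country A will accept anything ≥ 0, so country B offers 0 and keeps 400.
Round 3 (country A proposes): country B can get 400 next round, worth 0.58 × 400 = 232 now, so country A offers 232, keeping 168.
Round 2 (country B proposes): country A can get 168 next round, worth 0.58 × 168 = 97.44 now, so country B offers 97.44, keeping 302.56.
Round 1 (country A proposes): country B can get 302.56 next round, worth 0.58 × 302.56 = 175.4848 now; country A offers that and keeps 224.5152.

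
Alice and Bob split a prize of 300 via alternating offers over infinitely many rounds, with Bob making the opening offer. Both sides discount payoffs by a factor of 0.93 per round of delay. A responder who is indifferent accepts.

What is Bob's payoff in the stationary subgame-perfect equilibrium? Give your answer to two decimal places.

Let x be Bob's share when Bob proposes and y be Alice's share when Alice proposes.
Alice accepts iff offered ≥ 0.93·y, so x = 300 − 0.93y. Symmetrically y = 300 − 0.93x.
Substituting: x = 300 − 0.93(300 − 0.93x), giving x(1 − 0.93·0.93) = 300(1 − 0.93).
So x = 300 × 0.07 / 0.1351 ≈ 155.4404, and Alice receives 300 − x ≈ 144.5596.

155.44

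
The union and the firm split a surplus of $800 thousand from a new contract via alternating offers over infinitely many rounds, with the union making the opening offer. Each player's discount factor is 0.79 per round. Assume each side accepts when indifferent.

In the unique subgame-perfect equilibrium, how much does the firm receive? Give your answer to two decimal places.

Let x be the union's share when the union proposes and y be the firm's share when the firm proposes.
The firm accepts iff offered ≥ 0.79·y, so x = 800 − 0.79y. Symmetrically y = 800 − 0.79x.
Substituting: x = 800 − 0.79(800 − 0.79x), giving x(1 − 0.79·0.79) = 800(1 − 0.79).
So x = 800 × 0.21 / 0.3759 ≈ 446.9274, and the firm receives 800 − x ≈ 353.0726.

353.07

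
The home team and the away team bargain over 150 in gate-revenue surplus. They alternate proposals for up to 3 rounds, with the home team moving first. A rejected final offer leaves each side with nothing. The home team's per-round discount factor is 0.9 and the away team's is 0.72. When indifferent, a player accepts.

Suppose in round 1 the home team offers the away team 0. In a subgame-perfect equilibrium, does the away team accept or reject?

Reject

Round 3 (the home team proposes): rejection yields 0 for the away team; the home team offers 0 and keeps 150.
Round 2 (the away team proposes): the home team can get 150 next round, worth 0.9 × 150 = 135 now, so the away team offers 135, keeping 15.
So by rejecting in round 1, the away team gets 15 next round, worth 0.72 × 15 = 10.8 now.
Offer 0 < 10.8, so the away team rejects.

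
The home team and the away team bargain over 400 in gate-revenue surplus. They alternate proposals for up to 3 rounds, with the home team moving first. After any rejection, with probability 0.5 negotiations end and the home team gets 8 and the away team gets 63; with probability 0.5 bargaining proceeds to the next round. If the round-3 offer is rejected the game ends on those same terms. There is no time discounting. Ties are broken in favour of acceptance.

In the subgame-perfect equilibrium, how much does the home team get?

Round 3 (the home team proposes): the away team gets 63 if talks fail, so the home team offers 63 and keeps 337.
Round 2 (the away team proposes): rejecting gives the home team an expected 0.5 × 337 + 0.5 × 8 = 172.5, so the away team offers 172.5, keeping 227.5.
Round 1 (the home team proposes): rejecting gives the away team an expected 0.5 × 227.5 + 0.5 × 63 = 145.25, so the home team offers 145.25, keeping 254.75.

254.75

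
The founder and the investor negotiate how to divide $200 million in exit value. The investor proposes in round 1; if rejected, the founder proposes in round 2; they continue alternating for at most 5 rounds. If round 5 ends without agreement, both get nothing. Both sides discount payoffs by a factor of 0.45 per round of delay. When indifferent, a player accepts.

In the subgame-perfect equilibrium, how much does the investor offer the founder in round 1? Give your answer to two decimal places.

Solve by backward induction from round 5.
Round 5 (the investor proposes): rejection yields 0 for the founder; the investor offers 0 and keeps 200.
Round 4 (the founder proposes): the investor can get 200 next round, worth 0.45 × 200 = 90 now, so the founder offers 90, keeping 110.
Round 3 (the investor proposes): the founder can get 110 next round, worth 0.45 × 110 = 49.5 now; the investor offers that and keeps 150.5.
Round 2 (the founder proposes): the investor can get 150.5 next round, worth 0.45 × 150.5 = 67.725 now; the founder offers that and keeps 132.275.
Round 1 (the investor proposes): the founder can get 132.275 next round, worth 0.45 × 132.275 = 59.52375 now; the investor offers that and keeps 140.47625.

59.52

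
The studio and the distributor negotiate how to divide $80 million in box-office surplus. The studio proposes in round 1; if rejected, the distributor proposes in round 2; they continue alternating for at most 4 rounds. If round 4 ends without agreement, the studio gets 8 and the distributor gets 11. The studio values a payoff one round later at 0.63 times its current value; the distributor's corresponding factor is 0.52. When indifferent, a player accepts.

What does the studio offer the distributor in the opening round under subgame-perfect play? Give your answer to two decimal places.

27.66

Round 4 (the distributor proposes): the studio gets 8 if talks fail, so the distributor offers 8 and keeps 72.
Round 3 (the studio proposes): the distributor can get 72 next round, worth 0.52 × 72 = 37.44 now. The studio offers 37.44 and keeps 80 − 37.44 = 42.56.
Round 2 (the distributor proposes): the studio can get 42.56 next round, worth 0.63 × 42.56 = 26.8128 now, so the distributor offers 26.8128, keeping 53.1872.
Round 1 (the studio proposes): the distributor can get 53.1872 next round, worth 0.52 × 53.1872 = 27.657344 now, so the studio offers 27.657344, keeping 52.342656.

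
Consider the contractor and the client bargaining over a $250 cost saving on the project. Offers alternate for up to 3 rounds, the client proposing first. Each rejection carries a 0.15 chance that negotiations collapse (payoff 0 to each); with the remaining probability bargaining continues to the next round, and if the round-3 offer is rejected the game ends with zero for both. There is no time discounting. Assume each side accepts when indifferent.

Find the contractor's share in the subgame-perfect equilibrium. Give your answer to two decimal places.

31.88

Round 3 (the client proposes): rejection yields 0 for the contractor; the client offers 0 and keeps 250.
Round 2 (the contractor proposes): rejecting gives the client an expected 0.85 × 250 = 212.5. The contractor offers 212.5 and keeps 250 − 212.5 = 37.5.
Round 1 (the client proposes): rejecting gives the contractor an expected 0.85 × 37.5 = 31.875, so the client offers 31.875, keeping 218.125.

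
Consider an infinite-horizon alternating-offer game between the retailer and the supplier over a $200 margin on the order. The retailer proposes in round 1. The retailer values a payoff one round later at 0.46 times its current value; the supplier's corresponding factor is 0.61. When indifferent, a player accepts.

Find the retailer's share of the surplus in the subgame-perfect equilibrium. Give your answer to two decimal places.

108.42

When the retailer proposes, the supplier accepts any offer worth at least 0.61 times what the supplier would get by proposing next round; and vice versa.
This gives x = 200 − 0.61y and y = 200 − 0.46x, where x and y are each side's share when it proposes.
Hence (1 − 0.61·0.46)x = 200(1 − 0.61), i.e. 0.7194·x = 78.
x ≈ 108.4237; the supplier's share is 200 − x ≈ 91.5763.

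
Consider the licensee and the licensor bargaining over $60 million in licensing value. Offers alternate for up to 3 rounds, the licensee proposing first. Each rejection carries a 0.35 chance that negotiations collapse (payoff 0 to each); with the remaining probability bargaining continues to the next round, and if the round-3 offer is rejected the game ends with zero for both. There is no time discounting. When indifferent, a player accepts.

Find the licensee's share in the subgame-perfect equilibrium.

Round 3 (the licensee proposes): the licensor will accept anything ≥ 0, so the licensee offers 0 and keeps 60.
Round 2 (the licensor proposes): rejecting gives the licensee an expected 0.65 × 60 = 39, so the licensor offers 39, keeping 21.
Round 1 (the licensee proposes): rejecting gives the licensor an expected 0.65 × 21 = 13.65. The licensee offers 13.65 and keeps 60 − 13.65 = 46.35.

46.35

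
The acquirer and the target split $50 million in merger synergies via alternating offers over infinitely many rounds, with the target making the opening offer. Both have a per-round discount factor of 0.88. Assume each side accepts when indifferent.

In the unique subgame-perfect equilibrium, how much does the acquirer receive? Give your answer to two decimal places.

23.40

Let x be the target's share when the target proposes and y be the acquirer's share when the acquirer proposes.
The acquirer accepts iff offered ≥ 0.88·y, so x = 50 − 0.88y. Symmetrically y = 50 − 0.88x.
Substituting: x = 50 − 0.88(50 − 0.88x), giving x(1 − 0.88·0.88) = 50(1 − 0.88).
So x = 50 × 0.12 / 0.2256 ≈ 26.5957, and the acquirer receives 50 − x ≈ 23.4043.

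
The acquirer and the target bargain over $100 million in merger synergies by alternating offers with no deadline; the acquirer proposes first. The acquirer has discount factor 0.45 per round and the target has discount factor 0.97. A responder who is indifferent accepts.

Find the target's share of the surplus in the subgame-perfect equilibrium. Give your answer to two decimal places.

When the acquirer proposes, the target accepts any offer worth at least 0.97 times what the target would get by proposing next round; and vice versa.
This gives x = 100 − 0.97y and y = 100 − 0.45x, where x and y are each side's share when it proposes.
Hence (1 − 0.97·0.45)x = 100(1 − 0.97), i.e. 0.5635·x = 3.
x ≈ 5.3239; the target's share is 100 − x ≈ 94.6761.

94.68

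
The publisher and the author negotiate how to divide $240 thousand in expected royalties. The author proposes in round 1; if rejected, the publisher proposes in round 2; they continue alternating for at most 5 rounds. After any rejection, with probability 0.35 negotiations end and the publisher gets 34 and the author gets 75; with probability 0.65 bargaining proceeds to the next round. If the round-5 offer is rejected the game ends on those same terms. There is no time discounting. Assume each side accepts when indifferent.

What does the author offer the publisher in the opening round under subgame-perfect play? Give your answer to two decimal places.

76.39

Round 5 (the author proposes): the publisher gets 34 if talks fail, so the author offers 34 and keeps 206.
Round 4 (the publisher proposes): rejecting gives the author an expected 0.65 × 206 + 0.35 × 75 = 160.15. The publisher offers 160.15 and keeps 240 − 160.15 = 79.85.
Round 3 (the author proposes): rejecting gives the publisher an expected 0.65 × 79.85 + 0.35 × 34 = 63.8025. The author offers 63.8025 and keeps 240 − 63.8025 = 176.1975.
Round 2 (the publisher proposes): rejecting gives the author an expected 0.65 × 176.1975 + 0.35 × 75 = 140.778375; the publisher offers that and keeps 99.221625.
Round 1 (the author proposes): rejecting gives the publisher an expected 0.65 × 99.221625 + 0.35 × 34 = 76.39405625; the author offers that and keeps 163.60594375.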